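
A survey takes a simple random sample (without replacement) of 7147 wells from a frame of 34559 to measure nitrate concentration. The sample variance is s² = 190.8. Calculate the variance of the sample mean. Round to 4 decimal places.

Under SRS without replacement, Var(ȳ) = (1 − f)·s²/n with f = n/N = 7147/34559 = 0.20680575.
Var(ȳ) = (1 − 0.20680575)·190.8/7147 = 0.79319425·0.026696516 = 0.021175523.

0.0212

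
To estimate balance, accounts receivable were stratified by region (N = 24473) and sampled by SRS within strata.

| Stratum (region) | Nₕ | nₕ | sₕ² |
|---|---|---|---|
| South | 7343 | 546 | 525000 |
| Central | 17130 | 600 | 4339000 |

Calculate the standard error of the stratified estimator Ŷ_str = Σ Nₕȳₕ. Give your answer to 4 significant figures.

Var(Ŷ_str) = Σₕ Nₕ²(1 − fₕ)sₕ²/nₕ.
South: 7343²·(1 − 546/7343)·525000/546 = 4.7990741 × 10^10.
Central: 17130²·(1 − 600/17130)·4339000/600 = 2.0477108 × 10^12.
Sum = 2.0957015 × 10^12.
SE = √(2.0957015 × 10^12) = 1.448 × 10^6.

1.448 × 10^6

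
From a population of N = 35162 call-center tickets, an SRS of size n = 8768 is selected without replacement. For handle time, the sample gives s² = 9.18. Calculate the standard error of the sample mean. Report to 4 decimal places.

Under SRS without replacement, Var(ȳ) = (1 − f)·s²/n with f = n/N = 8768/35162 = 0.24936010.
Var(ȳ) = (1 − 0.24936010)·9.18/8768 = 0.75063990·0.0010469891 = 7.8591175 × 10^-4.
SE(ȳ) = √(7.8591175 × 10^-4) = 0.0280.

0.0280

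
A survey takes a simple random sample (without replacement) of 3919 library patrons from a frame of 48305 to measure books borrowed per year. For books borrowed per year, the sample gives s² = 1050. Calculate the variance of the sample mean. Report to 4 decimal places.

0.2462

Under SRS without replacement, Var(ȳ) = (1 − f)·s²/n with f = n/N = 3919/48305 = 0.08113032.
Var(ȳ) = (1 − 0.08113032)·1050/3919 = 0.91886968·0.26792549 = 0.24618861.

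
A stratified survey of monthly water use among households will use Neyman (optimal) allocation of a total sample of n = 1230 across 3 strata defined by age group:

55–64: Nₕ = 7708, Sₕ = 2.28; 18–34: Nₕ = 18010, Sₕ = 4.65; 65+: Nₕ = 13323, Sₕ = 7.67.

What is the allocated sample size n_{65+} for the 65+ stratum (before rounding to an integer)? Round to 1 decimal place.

617.6

Neyman allocation: nₕ = n·NₕSₕ / Σⱼ NⱼSⱼ.
Σ NⱼSⱼ = 7708·2.28 + 18010·4.65 + 13323·7.67 = 203508.15.
n_{65+} = 1230·13323·7.67 / 203508.15 = 617.6.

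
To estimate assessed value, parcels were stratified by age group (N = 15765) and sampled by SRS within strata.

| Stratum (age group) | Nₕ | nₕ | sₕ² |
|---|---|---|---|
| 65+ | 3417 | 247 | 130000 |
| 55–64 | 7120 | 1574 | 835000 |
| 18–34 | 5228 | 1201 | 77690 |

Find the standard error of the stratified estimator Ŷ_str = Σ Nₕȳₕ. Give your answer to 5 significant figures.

Var(Ŷ_str) = Σₕ Nₕ²(1 − fₕ)sₕ²/nₕ.
65+: 3417²·(1 − 247/3417)·130000/247 = 5.7009947 × 10^9.
55–64: 7120²·(1 − 1574/7120)·835000/1574 = 2.0947954 × 10^10.
18–34: 5228²·(1 − 1201/5228)·77690/1201 = 1.3618815 × 10^9.
Sum = 2.801083 × 10^10.
SE = √(2.801083 × 10^10) = 167360.

167360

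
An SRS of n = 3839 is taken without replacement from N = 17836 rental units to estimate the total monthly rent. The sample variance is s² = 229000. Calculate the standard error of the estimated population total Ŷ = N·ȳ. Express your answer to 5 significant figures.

122030

Var(Ŷ) = N²·Var(ȳ) = N²·(1 − n/N)·s²/n.
f = 3839/17836 = 0.21523884; Var(ȳ) = 0.78476116·229000/3839 = 46.811749.
Var(Ŷ) = 17836² · 46.811749 = 1.4891889 × 10^10.
SE(Ŷ) = √(1.4891889 × 10^10) = 122030.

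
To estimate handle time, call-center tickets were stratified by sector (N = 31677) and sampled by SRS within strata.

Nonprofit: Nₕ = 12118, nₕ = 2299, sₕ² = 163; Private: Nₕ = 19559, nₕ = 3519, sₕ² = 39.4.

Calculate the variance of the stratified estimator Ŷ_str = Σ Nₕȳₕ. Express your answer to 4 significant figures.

1.195 × 10^7

Var(Ŷ_str) = Σₕ Nₕ²(1 − fₕ)sₕ²/nₕ.
Nonprofit: 12118²·(1 − 2299/12118)·163/2299 = 8.4361995 × 10^6.
Private: 19559²·(1 − 3519/19559)·39.4/3519 = 3.5125941 × 10^6.
Sum = 1.1948794 × 10^7.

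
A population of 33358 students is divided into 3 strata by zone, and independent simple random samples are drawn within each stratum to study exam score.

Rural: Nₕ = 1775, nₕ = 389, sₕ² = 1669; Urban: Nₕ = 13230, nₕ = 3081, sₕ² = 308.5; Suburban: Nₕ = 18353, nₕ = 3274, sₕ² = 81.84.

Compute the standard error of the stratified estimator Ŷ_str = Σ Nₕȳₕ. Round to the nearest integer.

5560

Var(Ŷ_str) = Σₕ Nₕ²(1 − fₕ)sₕ²/nₕ.
Rural: 1775²·(1 − 389/1775)·1669/389 = 1.0555245 × 10^7.
Urban: 13230²·(1 − 3081/13230)·308.5/3081 = 1.3444559 × 10^7.
Suburban: 18353²·(1 − 3274/18353)·81.84/3274 = 6.9177769 × 10^6.
Sum = 3.0917581 × 10^7.
SE = √(3.0917581 × 10^7) = 5560.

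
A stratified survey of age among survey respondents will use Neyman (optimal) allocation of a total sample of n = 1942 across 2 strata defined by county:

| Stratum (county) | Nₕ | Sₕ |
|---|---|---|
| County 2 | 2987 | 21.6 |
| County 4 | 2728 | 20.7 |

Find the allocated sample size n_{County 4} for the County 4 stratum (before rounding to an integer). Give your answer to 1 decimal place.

Neyman allocation: nₕ = n·NₕSₕ / Σⱼ NⱼSⱼ.
Σ NⱼSⱼ = 2987·21.6 + 2728·20.7 = 120988.8.
n_{County 4} = 1942·2728·20.7 / 120988.8 = 906.4.

906.4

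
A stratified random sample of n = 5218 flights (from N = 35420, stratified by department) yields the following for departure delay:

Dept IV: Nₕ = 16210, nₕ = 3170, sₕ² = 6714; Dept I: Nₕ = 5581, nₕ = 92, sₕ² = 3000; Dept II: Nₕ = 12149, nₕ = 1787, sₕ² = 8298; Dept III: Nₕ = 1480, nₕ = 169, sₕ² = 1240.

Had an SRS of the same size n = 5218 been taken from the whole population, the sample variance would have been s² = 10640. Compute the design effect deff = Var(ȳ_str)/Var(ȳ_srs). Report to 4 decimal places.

0.9377

Var(ȳ_str) = Σ Wₕ²(1−fₕ)sₕ²/nₕ with Wₕ = Nₕ/35420:
  Dept IV: (16210/35420)²·(1−3170/16210)·6714/3170 = 0.35684989
  Dept I: (5581/35420)²·(1−92/5581)·3000/92 = 0.79623556
  Dept II: (12149/35420)²·(1−1787/12149)·8298/1787 = 0.46594632
  Dept III: (1480/35420)²·(1−169/1480)·1240/169 = 0.011347554
  → Var(ȳ_str) = 1.6303793.
Var(ȳ_srs) = (1 − 5218/35420)·10640/5218 = 1.7387002.
deff = 1.6303793 / 1.7387002 = 0.9377.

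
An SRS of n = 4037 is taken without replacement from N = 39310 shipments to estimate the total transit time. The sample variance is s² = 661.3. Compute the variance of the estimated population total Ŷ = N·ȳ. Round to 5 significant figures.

Var(Ŷ) = N²·Var(ȳ) = N²·(1 − n/N)·s²/n.
f = 4037/39310 = 0.10269651; Var(ȳ) = 0.89730349·661.3/4037 = 0.14698707.
Var(Ŷ) = 39310² · 0.14698707 = 2.2713561 × 10^8.

2.2714 × 10^8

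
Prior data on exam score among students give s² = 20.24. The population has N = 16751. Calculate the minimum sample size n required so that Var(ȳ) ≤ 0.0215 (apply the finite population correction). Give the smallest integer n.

892

Without fpc, n₀ = s²/D = 20.24/0.0215 = 941.3953.
With fpc, (1 − n/N)·s²/n ≤ D requires n ≥ n₀/(1 + n₀/N) = 941.3953/(1 + 941.3953/16751) = 891.3046.
Rounding up, n = 892.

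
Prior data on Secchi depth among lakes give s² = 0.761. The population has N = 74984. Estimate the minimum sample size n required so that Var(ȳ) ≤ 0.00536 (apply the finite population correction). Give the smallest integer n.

142

Without fpc, n₀ = s²/D = 0.761/0.00536 = 141.9776.
With fpc, (1 − n/N)·s²/n ≤ D requires n ≥ n₀/(1 + n₀/N) = 141.9776/(1 + 141.9776/74984) = 141.7093.
Rounding up, n = 142.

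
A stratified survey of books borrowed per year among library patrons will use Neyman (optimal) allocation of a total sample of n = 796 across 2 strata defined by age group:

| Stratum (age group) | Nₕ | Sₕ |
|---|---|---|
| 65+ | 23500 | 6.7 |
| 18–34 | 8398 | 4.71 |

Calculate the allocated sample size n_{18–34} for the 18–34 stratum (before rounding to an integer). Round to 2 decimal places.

Neyman allocation: nₕ = n·NₕSₕ / Σⱼ NⱼSⱼ.
Σ NⱼSⱼ = 23500·6.7 + 8398·4.71 = 197004.58.
n_{18–34} = 796·8398·4.71 / 197004.58 = 159.82.

159.82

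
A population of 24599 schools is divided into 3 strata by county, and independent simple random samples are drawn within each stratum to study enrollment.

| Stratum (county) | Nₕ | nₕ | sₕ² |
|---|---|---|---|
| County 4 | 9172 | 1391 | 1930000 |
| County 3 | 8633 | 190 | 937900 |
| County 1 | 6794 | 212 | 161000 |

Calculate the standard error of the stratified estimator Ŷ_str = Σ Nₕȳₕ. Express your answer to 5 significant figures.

701980

Var(Ŷ_str) = Σₕ Nₕ²(1 − fₕ)sₕ²/nₕ.
County 4: 9172²·(1 − 1391/9172)·1930000/1391 = 9.9021532 × 10^10.
County 3: 8633²·(1 − 190/8633)·937900/190 = 3.5980025 × 10^11.
County 1: 6794²·(1 − 212/6794)·161000/212 = 3.396045 × 10^10.
Sum = 4.9278223 × 10^11.
SE = √(4.9278223 × 10^11) = 701980.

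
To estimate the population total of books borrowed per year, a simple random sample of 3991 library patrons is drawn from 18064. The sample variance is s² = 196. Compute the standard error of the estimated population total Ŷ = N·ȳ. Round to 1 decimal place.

Var(Ŷ) = N²·Var(ȳ) = N²·(1 − n/N)·s²/n.
f = 3991/18064 = 0.22093667; Var(ȳ) = 0.77906333·196/3991 = 0.038260189.
Var(Ŷ) = 18064² · 0.038260189 = 1.2484609 × 10^7.
SE(Ŷ) = √(1.2484609 × 10^7) = 3533.4.

3533.4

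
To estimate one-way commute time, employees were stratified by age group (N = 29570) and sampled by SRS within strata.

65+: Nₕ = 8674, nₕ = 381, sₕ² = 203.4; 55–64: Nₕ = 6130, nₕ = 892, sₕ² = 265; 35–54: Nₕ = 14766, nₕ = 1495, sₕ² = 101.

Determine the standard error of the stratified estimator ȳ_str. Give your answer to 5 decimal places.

0.26452

Var(ȳ_str) = Σₕ Wₕ²(1 − fₕ)sₕ²/nₕ with Wₕ = Nₕ/N, N = 29570.
65+: Wₕ = 0.29333784; term = 0.29333784²·(1 − 0.04392437)·203.4/381 = 0.043919199.
55–64: Wₕ = 0.20730470; term = 0.20730470²·(1 − 0.14551387)·265/892 = 0.010909487.
35–54: Wₕ = 0.49935746; term = 0.49935746²·(1 − 0.10124611)·101/1495 = 0.015140633.
Sum = 0.069969319.
SE = √(0.069969319) = 0.26452.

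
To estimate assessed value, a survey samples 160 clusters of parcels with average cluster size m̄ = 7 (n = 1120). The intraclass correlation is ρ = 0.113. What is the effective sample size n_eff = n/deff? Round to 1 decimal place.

deff = 1 + (7 − 1)·0.113 = 1 + 0.678 = 1.678.
n_eff = 1120 / 1.678 = 667.5.

667.5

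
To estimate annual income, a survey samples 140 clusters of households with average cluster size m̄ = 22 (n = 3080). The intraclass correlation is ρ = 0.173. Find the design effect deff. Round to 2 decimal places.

4.63

deff = 1 + (22 − 1)·0.173 = 1 + 3.633 = 4.633.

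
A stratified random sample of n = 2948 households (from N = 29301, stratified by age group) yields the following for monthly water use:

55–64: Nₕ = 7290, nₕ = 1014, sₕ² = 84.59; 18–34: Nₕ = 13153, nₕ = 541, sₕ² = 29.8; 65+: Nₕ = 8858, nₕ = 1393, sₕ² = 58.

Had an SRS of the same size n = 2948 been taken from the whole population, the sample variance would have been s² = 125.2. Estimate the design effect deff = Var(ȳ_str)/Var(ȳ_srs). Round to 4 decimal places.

0.4790

Var(ȳ_str) = Σ Wₕ²(1−fₕ)sₕ²/nₕ with Wₕ = Nₕ/29301:
  55–64: (7290/29301)²·(1−1014/7290)·84.59/1014 = 0.0044455618
  18–34: (13153/29301)²·(1−541/13153)·29.8/541 = 0.010642971
  65+: (8858/29301)²·(1−1393/8858)·58/1393 = 0.0032068414
  → Var(ȳ_str) = 0.018295374.
Var(ȳ_srs) = (1 − 2948/29301)·125.2/2948 = 0.038196579.
deff = 0.018295374 / 0.038196579 = 0.4790.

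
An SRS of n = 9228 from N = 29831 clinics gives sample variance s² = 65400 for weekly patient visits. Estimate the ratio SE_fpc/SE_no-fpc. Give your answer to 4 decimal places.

0.8311

f = n/N = 9228/29831 = 0.30934263.
SE_no-fpc = √(s²/n) = 2.6621657; SE_fpc = √((1−f)s²/n) = 2.212414.
Ratio = √(1−f) = 0.83105798.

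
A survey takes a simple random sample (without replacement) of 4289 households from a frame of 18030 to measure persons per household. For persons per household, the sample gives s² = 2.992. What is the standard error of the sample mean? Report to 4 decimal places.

Under SRS without replacement, Var(ȳ) = (1 − f)·s²/n with f = n/N = 4289/18030 = 0.23788131.
Var(ȳ) = (1 − 0.23788131)·2.992/4289 = 0.76211869·6.9759851 × 10^-4 = 5.3165286 × 10^-4.
SE(ȳ) = √(5.3165286 × 10^-4) = 0.0231.

0.0231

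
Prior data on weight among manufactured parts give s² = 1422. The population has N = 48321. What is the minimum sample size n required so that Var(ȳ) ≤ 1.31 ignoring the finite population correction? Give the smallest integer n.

Without fpc, n₀ = s²/D = 1422/1.31 = 1085.4962.
Rounding up, n = 1086.

1086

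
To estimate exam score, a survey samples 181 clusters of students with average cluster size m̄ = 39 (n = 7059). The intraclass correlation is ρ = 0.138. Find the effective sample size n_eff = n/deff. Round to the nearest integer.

1131

deff = 1 + (39 − 1)·0.138 = 1 + 5.244 = 6.244.
n_eff = 7059 / 6.244 = 1131.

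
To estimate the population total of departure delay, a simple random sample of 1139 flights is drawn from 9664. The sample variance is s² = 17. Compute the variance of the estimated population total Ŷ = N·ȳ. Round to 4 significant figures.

1.230 × 10^6

Var(Ŷ) = N²·Var(ȳ) = N²·(1 − n/N)·s²/n.
f = 1139/9664 = 0.11786010; Var(ȳ) = 0.88213990·17/1139 = 0.013166267.
Var(Ŷ) = 9664² · 0.013166267 = 1.2296358 × 10^6.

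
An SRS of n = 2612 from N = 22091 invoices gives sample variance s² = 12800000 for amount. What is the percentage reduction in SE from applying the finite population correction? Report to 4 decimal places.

f = n/N = 2612/22091 = 0.11823820.
SE_no-fpc = √(s²/n) = 70.003281; SE_fpc = √((1−f)s²/n) = 65.734602.
Ratio = √(1−f) = 0.93902173. Reduction = 100·(1 − 0.93902173) = 6.0978%.

6.0978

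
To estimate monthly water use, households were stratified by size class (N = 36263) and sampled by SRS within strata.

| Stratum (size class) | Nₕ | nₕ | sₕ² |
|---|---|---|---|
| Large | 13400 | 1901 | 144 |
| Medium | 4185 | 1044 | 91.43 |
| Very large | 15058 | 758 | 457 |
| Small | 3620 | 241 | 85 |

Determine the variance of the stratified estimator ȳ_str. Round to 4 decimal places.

Var(ȳ_str) = Σₕ Wₕ²(1 − fₕ)sₕ²/nₕ with Wₕ = Nₕ/N, N = 36263.
Large: Wₕ = 0.36952265; term = 0.36952265²·(1 − 0.14186567)·144/1901 = 0.0088760101.
Medium: Wₕ = 0.11540689; term = 0.11540689²·(1 − 0.24946237)·91.43/1044 = 8.7543551 × 10^-4.
Very large: Wₕ = 0.41524419; term = 0.41524419²·(1 − 0.05033869)·457/758 = 0.098724028.
Small: Wₕ = 0.09982627; term = 0.09982627²·(1 − 0.06657459)·85/241 = 0.0032807353.
Sum = 0.11175621.

0.1118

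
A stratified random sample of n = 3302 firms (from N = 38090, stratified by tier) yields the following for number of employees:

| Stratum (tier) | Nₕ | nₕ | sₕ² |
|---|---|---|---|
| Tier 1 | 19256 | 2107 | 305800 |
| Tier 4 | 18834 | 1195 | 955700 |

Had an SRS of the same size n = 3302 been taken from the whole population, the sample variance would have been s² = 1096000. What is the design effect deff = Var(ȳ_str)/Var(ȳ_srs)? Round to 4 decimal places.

Var(ȳ_str) = Σ Wₕ²(1−fₕ)sₕ²/nₕ with Wₕ = Nₕ/38090:
  Tier 1: (19256/38090)²·(1−2107/19256)·305800/2107 = 33.033598
  Tier 4: (18834/38090)²·(1−1195/18834)·955700/1195 = 183.12526
  → Var(ȳ_str) = 216.15886.
Var(ȳ_srs) = (1 − 3302/38090)·1096000/3302 = 303.14609.
deff = 216.15886 / 303.14609 = 0.7131.

0.7131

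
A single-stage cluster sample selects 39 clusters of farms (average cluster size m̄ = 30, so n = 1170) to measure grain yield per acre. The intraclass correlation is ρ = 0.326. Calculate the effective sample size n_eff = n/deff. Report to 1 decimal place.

111.9

deff = 1 + (30 − 1)·0.326 = 1 + 9.454 = 10.454.
n_eff = 1170 / 10.454 = 111.9.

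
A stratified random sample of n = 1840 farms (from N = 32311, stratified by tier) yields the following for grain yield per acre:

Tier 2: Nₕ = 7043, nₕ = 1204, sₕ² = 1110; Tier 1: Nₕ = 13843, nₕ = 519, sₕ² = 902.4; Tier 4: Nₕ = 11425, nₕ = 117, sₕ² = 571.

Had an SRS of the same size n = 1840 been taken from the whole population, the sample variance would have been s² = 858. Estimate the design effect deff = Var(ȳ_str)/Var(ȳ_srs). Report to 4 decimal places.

2.1545

Var(ȳ_str) = Σ Wₕ²(1−fₕ)sₕ²/nₕ with Wₕ = Nₕ/32311:
  Tier 2: (7043/32311)²·(1−1204/7043)·1110/1204 = 0.036315486
  Tier 1: (13843/32311)²·(1−519/13843)·902.4/519 = 0.30718201
  Tier 4: (11425/32311)²·(1−117/11425)·571/117 = 0.60393675
  → Var(ȳ_str) = 0.94743425.
Var(ȳ_srs) = (1 − 1840/32311)·858/1840 = 0.43974992.
deff = 0.94743425 / 0.43974992 = 2.1545.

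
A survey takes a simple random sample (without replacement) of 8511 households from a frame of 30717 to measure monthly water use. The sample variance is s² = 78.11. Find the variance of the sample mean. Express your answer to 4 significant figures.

0.006635

Under SRS without replacement, Var(ȳ) = (1 − f)·s²/n with f = n/N = 8511/30717 = 0.27707784.
Var(ȳ) = (1 − 0.27707784)·78.11/8511 = 0.72292216·0.009177535 = 0.0066346434.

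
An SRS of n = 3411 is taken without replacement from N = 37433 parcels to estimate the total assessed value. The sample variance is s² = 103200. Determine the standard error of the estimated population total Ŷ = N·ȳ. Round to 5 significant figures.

196290

Var(Ŷ) = N²·Var(ȳ) = N²·(1 − n/N)·s²/n.
f = 3411/37433 = 0.09112281; Var(ȳ) = 0.90887719·103200/3411 = 27.498131.
Var(Ŷ) = 37433² · 27.498131 = 3.8531192 × 10^10.
SE(Ŷ) = √(3.8531192 × 10^10) = 196290.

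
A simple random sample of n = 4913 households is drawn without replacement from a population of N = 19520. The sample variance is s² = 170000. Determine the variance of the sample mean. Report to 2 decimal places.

25.89

Under SRS without replacement, Var(ȳ) = (1 − f)·s²/n with f = n/N = 4913/19520 = 0.25169057.
Var(ȳ) = (1 − 0.25169057)·170000/4913 = 0.74830943·34.602076 = 25.89306.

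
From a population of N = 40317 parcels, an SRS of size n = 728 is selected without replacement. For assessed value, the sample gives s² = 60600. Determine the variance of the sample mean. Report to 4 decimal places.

81.7387

Under SRS without replacement, Var(ȳ) = (1 − f)·s²/n with f = n/N = 728/40317 = 0.01805690.
Var(ȳ) = (1 − 0.01805690)·60600/728 = 0.98194310·83.241758 = 81.73867.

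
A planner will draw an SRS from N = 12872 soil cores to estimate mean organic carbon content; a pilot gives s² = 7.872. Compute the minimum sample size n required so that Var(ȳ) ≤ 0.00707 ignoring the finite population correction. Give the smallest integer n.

Without fpc, n₀ = s²/D = 7.872/0.00707 = 1113.4371.
Rounding up, n = 1114.

1114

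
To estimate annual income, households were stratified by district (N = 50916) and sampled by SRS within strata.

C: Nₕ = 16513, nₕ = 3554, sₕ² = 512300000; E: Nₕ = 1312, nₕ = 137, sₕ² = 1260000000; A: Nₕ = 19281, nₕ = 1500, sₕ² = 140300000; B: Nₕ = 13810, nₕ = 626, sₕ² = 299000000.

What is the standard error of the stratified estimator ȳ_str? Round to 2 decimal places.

251.56

Var(ȳ_str) = Σₕ Wₕ²(1 − fₕ)sₕ²/nₕ with Wₕ = Nₕ/N, N = 50916.
C: Wₕ = 0.32431849; term = 0.32431849²·(1 − 0.21522437)·512300000/3554 = 11898.6.
E: Wₕ = 0.02576793; term = 0.02576793²·(1 − 0.10442073)·1260000000/137 = 5469.0655.
A: Wₕ = 0.37868254; term = 0.37868254²·(1 − 0.07779679)·140300000/1500 = 12369.256.
B: Wₕ = 0.27123105; term = 0.27123105²·(1 − 0.04532947)·299000000/626 = 33545.106.
Sum = 63282.028.
SE = √(63282.028) = 251.56.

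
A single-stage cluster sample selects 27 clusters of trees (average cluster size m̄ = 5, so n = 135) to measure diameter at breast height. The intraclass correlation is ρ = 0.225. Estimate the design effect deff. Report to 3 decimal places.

deff = 1 + (5 − 1)·0.225 = 1 + 0.9 = 1.9.

1.900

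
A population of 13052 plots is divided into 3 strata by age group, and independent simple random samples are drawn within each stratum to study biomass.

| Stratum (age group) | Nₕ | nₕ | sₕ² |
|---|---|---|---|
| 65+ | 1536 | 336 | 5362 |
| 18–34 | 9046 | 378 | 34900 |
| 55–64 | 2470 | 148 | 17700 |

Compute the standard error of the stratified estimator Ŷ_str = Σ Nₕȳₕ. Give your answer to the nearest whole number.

89190

Var(Ŷ_str) = Σₕ Nₕ²(1 − fₕ)sₕ²/nₕ.
65+: 1536²·(1 − 336/1536)·5362/336 = 2.94144 × 10^7.
18–34: 9046²·(1 − 378/9046)·34900/378 = 7.239509 × 10^9.
55–64: 2470²·(1 − 148/2470)·17700/148 = 6.8591566 × 10^8.
Sum = 7.9548391 × 10^9.
SE = √(7.9548391 × 10^9) = 89190.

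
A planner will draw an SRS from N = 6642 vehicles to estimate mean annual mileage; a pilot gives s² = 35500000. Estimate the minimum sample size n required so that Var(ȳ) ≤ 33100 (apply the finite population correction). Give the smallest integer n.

Without fpc, n₀ = s²/D = 35500000/33100 = 1072.5076.
With fpc, (1 − n/N)·s²/n ≤ D requires n ≥ n₀/(1 + n₀/N) = 1072.5076/(1 + 1072.5076/6642) = 923.4025.
Rounding up, n = 924.

924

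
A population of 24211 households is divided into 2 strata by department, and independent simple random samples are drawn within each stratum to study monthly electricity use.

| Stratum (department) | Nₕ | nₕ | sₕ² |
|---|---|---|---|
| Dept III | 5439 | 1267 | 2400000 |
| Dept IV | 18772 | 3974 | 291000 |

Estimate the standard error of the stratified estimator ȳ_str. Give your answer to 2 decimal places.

Var(ȳ_str) = Σₕ Wₕ²(1 − fₕ)sₕ²/nₕ with Wₕ = Nₕ/N, N = 24211.
Dept III: Wₕ = 0.22464995; term = 0.22464995²·(1 − 0.23294723)·2400000/1267 = 73.328454.
Dept IV: Wₕ = 0.77535005; term = 0.77535005²·(1 − 0.21169827)·291000/3974 = 34.701899.
Sum = 108.03035.
SE = √(108.03035) = 10.39.

10.39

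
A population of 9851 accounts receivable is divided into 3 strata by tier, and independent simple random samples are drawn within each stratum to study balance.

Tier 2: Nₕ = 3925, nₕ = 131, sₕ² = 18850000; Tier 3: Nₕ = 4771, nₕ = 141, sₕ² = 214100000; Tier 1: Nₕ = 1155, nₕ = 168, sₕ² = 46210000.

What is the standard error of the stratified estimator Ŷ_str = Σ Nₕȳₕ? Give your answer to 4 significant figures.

6.000 × 10^6

Var(Ŷ_str) = Σₕ Nₕ²(1 − fₕ)sₕ²/nₕ.
Tier 2: 3925²·(1 − 131/3925)·18850000/131 = 2.1427773 × 10^12.
Tier 3: 4771²·(1 − 141/4771)·214100000/141 = 3.3541923 × 10^13.
Tier 1: 1155²·(1 − 168/1155)·46210000/168 = 3.1356373 × 10^11.
Sum = 3.5998264 × 10^13.
SE = √(3.5998264 × 10^13) = 6.000 × 10^6.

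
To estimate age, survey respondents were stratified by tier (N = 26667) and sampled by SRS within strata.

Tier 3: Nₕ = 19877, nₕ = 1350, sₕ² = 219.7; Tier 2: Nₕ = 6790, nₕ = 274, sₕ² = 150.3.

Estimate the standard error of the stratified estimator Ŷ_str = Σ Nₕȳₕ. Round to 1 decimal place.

Var(Ŷ_str) = Σₕ Nₕ²(1 − fₕ)sₕ²/nₕ.
Tier 3: 19877²·(1 − 1350/19877)·219.7/1350 = 5.9931097 × 10^7.
Tier 2: 6790²·(1 − 274/6790)·150.3/274 = 2.4269413 × 10^7.
Sum = 8.420051 × 10^7.
SE = √(8.420051 × 10^7) = 9176.1.

9176.1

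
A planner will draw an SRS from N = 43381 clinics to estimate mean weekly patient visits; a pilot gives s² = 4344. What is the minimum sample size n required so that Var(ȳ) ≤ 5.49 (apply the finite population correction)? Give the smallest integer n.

Without fpc, n₀ = s²/D = 4344/5.49 = 791.2568.
With fpc, (1 − n/N)·s²/n ≤ D requires n ≥ n₀/(1 + n₀/N) = 791.2568/(1 + 791.2568/43381) = 777.0830.
Rounding up, n = 778.

778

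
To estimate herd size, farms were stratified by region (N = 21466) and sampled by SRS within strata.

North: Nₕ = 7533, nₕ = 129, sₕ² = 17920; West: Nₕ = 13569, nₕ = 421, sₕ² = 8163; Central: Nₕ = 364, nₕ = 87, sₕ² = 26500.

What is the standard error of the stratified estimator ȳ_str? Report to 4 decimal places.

4.9384

Var(ȳ_str) = Σₕ Wₕ²(1 − fₕ)sₕ²/nₕ with Wₕ = Nₕ/N, N = 21466.
North: Wₕ = 0.35092705; term = 0.35092705²·(1 − 0.01712465)·17920/129 = 16.814363.
West: Wₕ = 0.63211590; term = 0.63211590²·(1 − 0.03102660)·8163/421 = 7.5071136.
Central: Wₕ = 0.01695705; term = 0.01695705²·(1 − 0.23901099)·26500/87 = 0.066650824.
Sum = 24.388127.
SE = √(24.388127) = 4.9384.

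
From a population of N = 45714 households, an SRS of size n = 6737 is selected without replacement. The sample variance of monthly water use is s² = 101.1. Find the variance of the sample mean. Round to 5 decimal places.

Under SRS without replacement, Var(ȳ) = (1 − f)·s²/n with f = n/N = 6737/45714 = 0.14737280.
Var(ȳ) = (1 − 0.14737280)·101.1/6737 = 0.85262720·0.01500668 = 0.012795103.

0.01280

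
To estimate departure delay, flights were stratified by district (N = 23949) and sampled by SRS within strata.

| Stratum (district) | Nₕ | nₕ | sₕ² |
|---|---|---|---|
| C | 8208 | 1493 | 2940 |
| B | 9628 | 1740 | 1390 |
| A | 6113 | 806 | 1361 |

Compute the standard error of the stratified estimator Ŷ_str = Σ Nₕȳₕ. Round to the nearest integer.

14966

Var(Ŷ_str) = Σₕ Nₕ²(1 − fₕ)sₕ²/nₕ.
C: 8208²·(1 − 1493/8208)·2940/1493 = 1.0853527 × 10^8.
B: 9628²·(1 − 1740/9628)·1390/1740 = 6.0669237 × 10^7.
A: 6113²·(1 − 806/6113)·1361/806 = 5.4780573 × 10^7.
Sum = 2.2398508 × 10^8.
SE = √(2.2398508 × 10^8) = 14966.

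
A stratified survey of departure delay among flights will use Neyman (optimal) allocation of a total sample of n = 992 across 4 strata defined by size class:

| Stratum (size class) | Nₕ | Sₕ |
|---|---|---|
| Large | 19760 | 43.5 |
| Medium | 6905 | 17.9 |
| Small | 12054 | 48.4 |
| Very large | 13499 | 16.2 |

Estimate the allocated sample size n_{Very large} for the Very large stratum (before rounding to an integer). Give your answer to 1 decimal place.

Neyman allocation: nₕ = n·NₕSₕ / Σⱼ NⱼSⱼ.
Σ NⱼSⱼ = 19760·43.5 + 6905·17.9 + 12054·48.4 + 13499·16.2 = 1.7852569 × 10^6.
n_{Very large} = 992·13499·16.2 / (1.7852569 × 10^6) = 121.5.

121.5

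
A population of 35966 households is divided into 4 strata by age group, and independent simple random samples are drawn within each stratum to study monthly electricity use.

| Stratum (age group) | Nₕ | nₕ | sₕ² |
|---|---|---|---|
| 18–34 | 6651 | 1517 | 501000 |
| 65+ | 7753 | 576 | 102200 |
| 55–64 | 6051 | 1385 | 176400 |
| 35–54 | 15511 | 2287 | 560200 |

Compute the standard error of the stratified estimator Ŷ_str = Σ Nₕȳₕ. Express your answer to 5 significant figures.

Var(Ŷ_str) = Σₕ Nₕ²(1 − fₕ)sₕ²/nₕ.
18–34: 6651²·(1 − 1517/6651)·501000/1517 = 1.1277036 × 10^10.
65+: 7753²·(1 − 576/7753)·102200/576 = 9.8728183 × 10^9.
55–64: 6051²·(1 − 1385/6051)·176400/1385 = 3.5960084 × 10^9.
35–54: 15511²·(1 − 2287/15511)·560200/2287 = 5.0243465 × 10^10.
Sum = 7.4989328 × 10^10.
SE = √(7.4989328 × 10^10) = 273840.

273840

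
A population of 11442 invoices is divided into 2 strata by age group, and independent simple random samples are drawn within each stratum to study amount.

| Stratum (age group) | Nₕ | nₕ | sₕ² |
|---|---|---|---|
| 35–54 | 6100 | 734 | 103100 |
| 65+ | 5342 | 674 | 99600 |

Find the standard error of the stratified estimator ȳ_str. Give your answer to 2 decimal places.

Var(ȳ_str) = Σₕ Wₕ²(1 − fₕ)sₕ²/nₕ with Wₕ = Nₕ/N, N = 11442.
35–54: Wₕ = 0.53312358; term = 0.53312358²·(1 − 0.12032787)·103100/734 = 35.118764.
65+: Wₕ = 0.46687642; term = 0.46687642²·(1 − 0.12616997)·99600/674 = 28.146882.
Sum = 63.265646.
SE = √(63.265646) = 7.95.

7.95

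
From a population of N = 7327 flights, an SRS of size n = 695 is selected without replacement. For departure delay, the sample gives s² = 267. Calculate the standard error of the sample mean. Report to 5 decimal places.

Under SRS without replacement, Var(ȳ) = (1 − f)·s²/n with f = n/N = 695/7327 = 0.09485465.
Var(ȳ) = (1 − 0.09485465)·267/695 = 0.90514535·0.38417266 = 0.3477321.
SE(ȳ) = √(0.3477321) = 0.58969.

0.58969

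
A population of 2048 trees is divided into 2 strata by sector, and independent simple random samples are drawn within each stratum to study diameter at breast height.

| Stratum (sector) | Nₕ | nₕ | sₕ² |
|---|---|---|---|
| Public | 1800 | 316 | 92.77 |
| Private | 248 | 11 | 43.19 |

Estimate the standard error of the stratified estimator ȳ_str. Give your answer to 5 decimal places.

Var(ȳ_str) = Σₕ Wₕ²(1 − fₕ)sₕ²/nₕ with Wₕ = Nₕ/N, N = 2048.
Public: Wₕ = 0.87890625; term = 0.87890625²·(1 − 0.17555556)·92.77/316 = 0.18696787.
Private: Wₕ = 0.12109375; term = 0.12109375²·(1 − 0.04435484)·43.19/11 = 0.055021274.
Sum = 0.24198914.
SE = √(0.24198914) = 0.49192.

0.49192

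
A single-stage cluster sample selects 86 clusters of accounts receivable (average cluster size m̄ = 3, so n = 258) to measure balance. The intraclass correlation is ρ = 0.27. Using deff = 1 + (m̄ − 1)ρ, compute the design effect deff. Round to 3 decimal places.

deff = 1 + (3 − 1)·0.27 = 1 + 0.54 = 1.54.

1.540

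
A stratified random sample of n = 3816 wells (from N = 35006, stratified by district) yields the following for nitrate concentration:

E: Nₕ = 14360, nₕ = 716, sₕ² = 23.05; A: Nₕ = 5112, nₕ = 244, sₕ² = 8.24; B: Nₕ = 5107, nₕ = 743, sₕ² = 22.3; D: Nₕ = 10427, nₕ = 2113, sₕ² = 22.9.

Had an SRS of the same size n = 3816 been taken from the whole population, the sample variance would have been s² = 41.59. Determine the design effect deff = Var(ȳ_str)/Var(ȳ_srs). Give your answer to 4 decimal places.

Var(ȳ_str) = Σ Wₕ²(1−fₕ)sₕ²/nₕ with Wₕ = Nₕ/35006:
  E: (14360/35006)²·(1−716/14360)·23.05/716 = 0.0051471767
  A: (5112/35006)²·(1−244/5112)·8.24/244 = 6.8579422 × 10^-4
  B: (5107/35006)²·(1−743/5107)·22.3/743 = 5.458605 × 10^-4
  D: (10427/35006)²·(1−2113/10427)·22.9/2113 = 7.6669107 × 10^-4
  → Var(ȳ_str) = 0.0071455225.
Var(ȳ_srs) = (1 − 3816/35006)·41.59/3816 = 0.0097107649.
deff = 0.0071455225 / 0.0097107649 = 0.7358.

0.7358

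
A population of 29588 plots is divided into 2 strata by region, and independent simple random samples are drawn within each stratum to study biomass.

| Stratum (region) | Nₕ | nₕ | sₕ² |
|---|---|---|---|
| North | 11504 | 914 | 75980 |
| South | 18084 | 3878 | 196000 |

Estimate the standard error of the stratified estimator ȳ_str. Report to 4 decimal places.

5.1381

Var(ȳ_str) = Σₕ Wₕ²(1 − fₕ)sₕ²/nₕ with Wₕ = Nₕ/N, N = 29588.
North: Wₕ = 0.38880627; term = 0.38880627²·(1 − 0.07945063)·75980/914 = 11.568224.
South: Wₕ = 0.61119373; term = 0.61119373²·(1 − 0.21444371)·196000/3878 = 14.831441.
Sum = 26.399665.
SE = √(26.399665) = 5.1381.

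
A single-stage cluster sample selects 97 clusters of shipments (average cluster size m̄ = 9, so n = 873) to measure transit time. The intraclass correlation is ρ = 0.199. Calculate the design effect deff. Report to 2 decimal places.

deff = 1 + (9 − 1)·0.199 = 1 + 1.592 = 2.592.

2.59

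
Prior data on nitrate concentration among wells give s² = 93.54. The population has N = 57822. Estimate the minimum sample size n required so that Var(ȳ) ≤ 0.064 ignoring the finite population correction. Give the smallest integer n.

1462

Without fpc, n₀ = s²/D = 93.54/0.064 = 1461.5625.
Rounding up, n = 1462.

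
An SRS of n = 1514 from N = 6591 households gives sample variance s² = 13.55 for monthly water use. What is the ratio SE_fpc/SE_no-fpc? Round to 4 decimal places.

0.8777

f = n/N = 1514/6591 = 0.22970718.
SE_no-fpc = √(s²/n) = 0.094603392; SE_fpc = √((1−f)s²/n) = 0.083029923.
Ratio = √(1−f) = 0.87766327.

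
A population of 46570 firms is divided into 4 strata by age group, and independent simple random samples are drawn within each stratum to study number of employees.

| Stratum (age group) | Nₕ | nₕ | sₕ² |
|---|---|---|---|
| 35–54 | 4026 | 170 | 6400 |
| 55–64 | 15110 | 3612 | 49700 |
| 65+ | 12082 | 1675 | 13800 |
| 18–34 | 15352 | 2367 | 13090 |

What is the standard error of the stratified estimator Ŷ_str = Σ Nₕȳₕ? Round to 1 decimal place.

71507.5

Var(Ŷ_str) = Σₕ Nₕ²(1 − fₕ)sₕ²/nₕ.
35–54: 4026²·(1 − 170/4026)·6400/170 = 5.8444258 × 10^8.
55–64: 15110²·(1 − 3612/15110)·49700/3612 = 2.3905367 × 10^9.
65+: 12082²·(1 − 1675/12082)·13800/1675 = 1.0359258 × 10^9.
18–34: 15352²·(1 − 2367/15352)·13090/2367 = 1.1024231 × 10^9.
Sum = 5.1133282 × 10^9.
SE = √(5.1133282 × 10^9) = 71507.5.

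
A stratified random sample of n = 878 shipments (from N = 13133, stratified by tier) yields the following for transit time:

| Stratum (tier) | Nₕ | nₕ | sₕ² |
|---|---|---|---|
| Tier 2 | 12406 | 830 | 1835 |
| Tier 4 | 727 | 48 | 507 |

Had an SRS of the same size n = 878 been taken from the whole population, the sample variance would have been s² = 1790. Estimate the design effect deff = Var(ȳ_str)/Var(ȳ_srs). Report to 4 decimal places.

0.9835

Var(ȳ_str) = Σ Wₕ²(1−fₕ)sₕ²/nₕ with Wₕ = Nₕ/13133:
  Tier 2: (12406/13133)²·(1−830/12406)·1835/830 = 1.8408584
  Tier 4: (727/13133)²·(1−48/727)·507/48 = 0.030230339
  → Var(ȳ_str) = 1.8710887.
Var(ȳ_srs) = (1 − 878/13133)·1790/878 = 1.9024265.
deff = 1.8710887 / 1.9024265 = 0.9835.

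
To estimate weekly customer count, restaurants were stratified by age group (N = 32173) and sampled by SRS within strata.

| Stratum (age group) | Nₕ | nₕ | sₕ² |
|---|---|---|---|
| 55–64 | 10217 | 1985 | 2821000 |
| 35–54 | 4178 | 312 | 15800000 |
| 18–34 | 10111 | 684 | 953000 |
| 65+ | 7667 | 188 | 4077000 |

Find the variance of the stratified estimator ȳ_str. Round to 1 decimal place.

2235.3

Var(ȳ_str) = Σₕ Wₕ²(1 − fₕ)sₕ²/nₕ with Wₕ = Nₕ/N, N = 32173.
55–64: Wₕ = 0.31756442; term = 0.31756442²·(1 − 0.19428404)·2821000/1985 = 115.47506.
35–54: Wₕ = 0.12986044; term = 0.12986044²·(1 − 0.07467688)·15800000/312 = 790.22299.
18–34: Wₕ = 0.31426973; term = 0.31426973²·(1 − 0.06764910)·953000/684 = 128.29842.
65+: Wₕ = 0.23830541; term = 0.23830541²·(1 − 0.02452067)·4077000/188 = 1201.3478.
Sum = 2235.3443.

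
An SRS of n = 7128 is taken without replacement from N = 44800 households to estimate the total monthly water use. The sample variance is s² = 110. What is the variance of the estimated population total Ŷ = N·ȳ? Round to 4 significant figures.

Var(Ŷ) = N²·Var(ȳ) = N²·(1 − n/N)·s²/n.
f = 7128/44800 = 0.15910714; Var(ȳ) = 0.84089286·110/7128 = 0.012976742.
Var(Ŷ) = 44800² · 0.012976742 = 2.604484 × 10^7.

2.604 × 10^7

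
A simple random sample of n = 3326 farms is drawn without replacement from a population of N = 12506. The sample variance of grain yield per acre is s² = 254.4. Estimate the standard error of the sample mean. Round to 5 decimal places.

0.23695

Under SRS without replacement, Var(ȳ) = (1 − f)·s²/n with f = n/N = 3326/12506 = 0.26595234.
Var(ȳ) = (1 − 0.26595234)·254.4/3326 = 0.73404766·0.076488274 = 0.056146038.
SE(ȳ) = √(0.056146038) = 0.23695.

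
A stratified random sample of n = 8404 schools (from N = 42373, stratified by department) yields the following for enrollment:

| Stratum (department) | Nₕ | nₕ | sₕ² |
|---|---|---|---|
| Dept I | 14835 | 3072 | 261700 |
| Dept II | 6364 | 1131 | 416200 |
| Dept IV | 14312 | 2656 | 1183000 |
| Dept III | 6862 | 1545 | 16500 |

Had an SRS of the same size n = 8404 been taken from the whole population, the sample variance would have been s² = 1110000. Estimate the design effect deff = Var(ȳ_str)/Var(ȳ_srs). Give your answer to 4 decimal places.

Var(ȳ_str) = Σ Wₕ²(1−fₕ)sₕ²/nₕ with Wₕ = Nₕ/42373:
  Dept I: (14835/42373)²·(1−3072/14835)·261700/3072 = 8.2796072
  Dept II: (6364/42373)²·(1−1131/6364)·416200/1131 = 6.8256176
  Dept IV: (14312/42373)²·(1−2656/14312)·1183000/2656 = 41.383585
  Dept III: (6862/42373)²·(1−1545/6862)·16500/1545 = 0.21701733
  → Var(ȳ_str) = 56.705827.
Var(ȳ_srs) = (1 − 8404/42373)·1110000/8404 = 105.88404.
deff = 56.705827 / 105.88404 = 0.5355.

0.5355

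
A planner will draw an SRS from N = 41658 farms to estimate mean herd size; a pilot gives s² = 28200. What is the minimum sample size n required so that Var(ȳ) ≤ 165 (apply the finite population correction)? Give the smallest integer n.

Without fpc, n₀ = s²/D = 28200/165 = 170.9091.
With fpc, (1 − n/N)·s²/n ≤ D requires n ≥ n₀/(1 + n₀/N) = 170.9091/(1 + 170.9091/41658) = 170.2108.
Rounding up, n = 171.

171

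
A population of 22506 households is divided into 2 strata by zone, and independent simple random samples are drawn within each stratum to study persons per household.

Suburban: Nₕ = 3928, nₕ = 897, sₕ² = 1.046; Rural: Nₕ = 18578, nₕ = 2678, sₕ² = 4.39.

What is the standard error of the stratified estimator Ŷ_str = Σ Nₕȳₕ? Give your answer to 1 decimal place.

Var(Ŷ_str) = Σₕ Nₕ²(1 − fₕ)sₕ²/nₕ.
Suburban: 3928²·(1 − 897/3928)·1.046/897 = 13883.426.
Rural: 18578²·(1 − 2678/18578)·4.39/2678 = 484228.15.
Sum = 498111.58.
SE = √(498111.58) = 705.8.

705.8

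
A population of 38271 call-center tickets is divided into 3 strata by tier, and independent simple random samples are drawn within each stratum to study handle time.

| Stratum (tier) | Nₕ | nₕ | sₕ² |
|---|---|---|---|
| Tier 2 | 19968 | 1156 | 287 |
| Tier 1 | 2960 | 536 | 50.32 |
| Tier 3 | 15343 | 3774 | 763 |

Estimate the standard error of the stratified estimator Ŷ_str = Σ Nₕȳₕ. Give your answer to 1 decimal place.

Var(Ŷ_str) = Σₕ Nₕ²(1 − fₕ)sₕ²/nₕ.
Tier 2: 19968²·(1 − 1156/19968)·287/1156 = 9.3259611 × 10^7.
Tier 1: 2960²·(1 − 536/2960)·50.32/536 = 673597.04.
Tier 3: 15343²·(1 − 3774/15343)·763/3774 = 3.5886305 × 10^7.
Sum = 1.2981951 × 10^8.
SE = √(1.2981951 × 10^8) = 11393.8.

11393.8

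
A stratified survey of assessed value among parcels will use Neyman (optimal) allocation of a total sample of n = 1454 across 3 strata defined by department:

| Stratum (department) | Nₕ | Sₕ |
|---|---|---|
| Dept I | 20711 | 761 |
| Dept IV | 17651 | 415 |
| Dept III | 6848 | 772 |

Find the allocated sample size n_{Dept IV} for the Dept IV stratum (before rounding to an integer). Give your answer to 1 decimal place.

Neyman allocation: nₕ = n·NₕSₕ / Σⱼ NⱼSⱼ.
Σ NⱼSⱼ = 20711·761 + 17651·415 + 6848·772 = 2.8372892 × 10^7.
n_{Dept IV} = 1454·17651·415 / (2.8372892 × 10^7) = 375.4.

375.4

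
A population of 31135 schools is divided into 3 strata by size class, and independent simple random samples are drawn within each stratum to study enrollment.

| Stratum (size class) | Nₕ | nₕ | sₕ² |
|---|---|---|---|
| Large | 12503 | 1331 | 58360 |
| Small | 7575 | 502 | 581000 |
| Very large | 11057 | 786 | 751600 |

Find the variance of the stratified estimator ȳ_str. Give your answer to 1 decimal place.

Var(ȳ_str) = Σₕ Wₕ²(1 − fₕ)sₕ²/nₕ with Wₕ = Nₕ/N, N = 31135.
Large: Wₕ = 0.40157379; term = 0.40157379²·(1 − 0.10645445)·58360/1331 = 6.3180731.
Small: Wₕ = 0.24329533; term = 0.24329533²·(1 − 0.06627063)·581000/502 = 63.967735.
Very large: Wₕ = 0.35513088; term = 0.35513088²·(1 − 0.07108619)·751600/786 = 112.02541.
Sum = 182.31122.

182.3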